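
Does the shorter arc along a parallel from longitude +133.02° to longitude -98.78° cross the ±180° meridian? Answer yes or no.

Naïve |-98.78 − 133.02| = 231.8° > 180°, so the shorter arc goes the other way round — across 180°.
Signed shortest Δλ = ((-98.78 − 133.02 + 180) mod 360) − 180 = 128.2°.
Going east by 128.2° from +133.02° passes through 180° before reaching -98.78°.

Yes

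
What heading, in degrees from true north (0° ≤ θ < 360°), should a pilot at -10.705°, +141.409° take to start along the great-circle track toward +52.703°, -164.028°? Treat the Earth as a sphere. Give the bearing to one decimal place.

Δλ = -164.028 − 141.409 = -305.437°; wrapped into (−180°, 180°]: 54.563°.
θ = atan2( sin Δλ · cos φ₂ , cos φ₁ · sin φ₂ − sin φ₁ · cos φ₂ · cos Δλ )
  = atan2(0.49370, 0.84692) = 30.239° → normalised to [0°, 360°): 30.239°.

30.2°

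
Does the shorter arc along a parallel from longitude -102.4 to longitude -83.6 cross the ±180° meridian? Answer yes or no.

Signed shortest Δλ = ((-83.6 − -102.4 + 180) mod 360) − 180 = 18.8°.
Going east by 18.8° from -102.4° reaches -83.6° without touching 180°.

No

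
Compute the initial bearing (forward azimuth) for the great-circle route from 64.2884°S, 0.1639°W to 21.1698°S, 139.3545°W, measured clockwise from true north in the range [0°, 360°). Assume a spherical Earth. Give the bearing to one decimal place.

Δλ = -139.3545 − -0.1639 = -139.1906°.
θ = atan2( sin Δλ · cos φ₂ , cos φ₁ · sin φ₂ − sin φ₁ · cos φ₂ · cos Δλ )
  = atan2(-0.60944, -0.79260) = -142.443° → normalised to [0°, 360°): 217.557°.

217.6°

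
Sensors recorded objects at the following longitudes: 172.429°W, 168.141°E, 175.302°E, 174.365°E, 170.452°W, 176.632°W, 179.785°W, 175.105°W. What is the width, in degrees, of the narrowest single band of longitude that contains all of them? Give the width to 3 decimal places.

21.407°

Sort the longitudes: -179.785°, -176.632°, -175.105°, -172.429°, -170.452°, +168.141°, +174.365°, +175.302°.
Eastward gaps between consecutive values (wrapping around): 3.153°, 1.527°, 2.676°, 1.977°, 338.593°, 6.224°, 0.937°, 4.913°.
Largest gap = 338.593° ⇒ minimal covering band is its complement: 360° − 338.593° = 21.407°.
Band runs from +168.141° eastward to -170.452°, crossing the antimeridian.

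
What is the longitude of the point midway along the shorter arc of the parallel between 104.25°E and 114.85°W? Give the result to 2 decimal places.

174.70°E

Signed shortest Δλ from +104.25° to -114.85° is +140.90°.
Midpoint longitude = +104.25° + (+140.90°)/2 = +104.25° + 70.45° = +174.70°.
(The naïve average (+104.25 + -114.85)/2 = -5.3° is on the wrong side of the globe.)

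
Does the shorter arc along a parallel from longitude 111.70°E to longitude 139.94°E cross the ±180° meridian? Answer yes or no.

Signed shortest Δλ = ((139.94 − 111.70 + 180) mod 360) − 180 = 28.24°.
Going east by 28.24° from +111.70° reaches +139.94° without touching 180°.

No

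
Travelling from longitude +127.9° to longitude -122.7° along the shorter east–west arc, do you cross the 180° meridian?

Yes

Naïve |-122.7 − 127.9| = 250.6° > 180°, so the shorter arc goes the other way round — across 180°.
Signed shortest Δλ = ((-122.7 − 127.9 + 180) mod 360) − 180 = 109.4°.
Going east by 109.4° from +127.9° passes through 180° before reaching -122.7°.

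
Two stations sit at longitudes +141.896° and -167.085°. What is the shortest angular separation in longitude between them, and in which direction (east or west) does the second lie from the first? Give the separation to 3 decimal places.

51.019° east

Raw difference: -167.085 − 141.896 = -308.981°.
Normalise into (−180°, 180°]: -308.981° + 360° = 51.019°.
Positive ⇒ the second point lies to the east; separation 51.019°.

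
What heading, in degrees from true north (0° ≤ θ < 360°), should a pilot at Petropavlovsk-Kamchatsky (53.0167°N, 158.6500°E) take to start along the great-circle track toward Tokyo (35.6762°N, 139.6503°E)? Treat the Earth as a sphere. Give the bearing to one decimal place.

225.2°

Δλ = 139.6503 − 158.6500 = -18.9997°.
θ = atan2( sin Δλ · cos φ₂ , cos φ₁ · sin φ₂ − sin φ₁ · cos φ₂ · cos Δλ )
  = atan2(-0.26446, -0.26270) = -134.808° → normalised to [0°, 360°): 225.192°.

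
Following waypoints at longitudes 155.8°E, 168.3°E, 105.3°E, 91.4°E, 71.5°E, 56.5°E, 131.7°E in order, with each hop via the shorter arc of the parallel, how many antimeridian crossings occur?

Leg 1: +155.8° → +168.3°, shortest Δλ = 12.5° (east) — does not cross 180°.
Leg 2: +168.3° → +105.3°, shortest Δλ = -63.0° (west) — does not cross 180°.
Leg 3: +105.3° → +91.4°, shortest Δλ = -13.9° (west) — does not cross 180°.
Leg 4: +91.4° → +71.5°, shortest Δλ = -19.9° (west) — does not cross 180°.
Leg 5: +71.5° → +56.5°, shortest Δλ = -15.0° (west) — does not cross 180°.
Leg 6: +56.5° → +131.7°, shortest Δλ = 75.2° (east) — does not cross 180°.
Total crossings: 0.

0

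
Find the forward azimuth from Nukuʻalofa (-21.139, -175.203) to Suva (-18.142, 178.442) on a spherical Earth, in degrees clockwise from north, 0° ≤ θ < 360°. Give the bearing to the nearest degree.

Δλ = 178.442 − -175.203 = 353.645°; wrapped into (−180°, 180°]: -6.355°.
θ = atan2( sin Δλ · cos φ₂ , cos φ₁ · sin φ₂ − sin φ₁ · cos φ₂ · cos Δλ )
  = atan2(-0.10519, 0.05018) = -64.497° → normalised to [0°, 360°): 295.503°.

296°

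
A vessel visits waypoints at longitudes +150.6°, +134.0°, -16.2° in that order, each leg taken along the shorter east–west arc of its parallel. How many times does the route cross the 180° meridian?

0

Leg 1: +150.6° → +134.0°, shortest Δλ = -16.6° (west) — does not cross 180°.
Leg 2: +134.0° → -16.2°, shortest Δλ = -150.2° (west) — does not cross 180°.
Total crossings: 0.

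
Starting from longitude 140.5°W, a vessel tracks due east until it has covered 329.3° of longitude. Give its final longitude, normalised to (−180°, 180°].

171.2°W

Start at -140.5°; shift +329.3° → +188.8°.
+188.8° lies outside (−180°, 180°]; subtract 360° → -171.2°.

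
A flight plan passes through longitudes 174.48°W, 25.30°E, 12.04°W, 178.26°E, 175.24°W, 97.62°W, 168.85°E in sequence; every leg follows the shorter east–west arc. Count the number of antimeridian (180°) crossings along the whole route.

4

Leg 1: -174.48° → +25.30°, shortest Δλ = -160.22° (west) — crosses 180°.
Leg 2: +25.30° → -12.04°, shortest Δλ = -37.34° (west) — does not cross 180°.
Leg 3: -12.04° → +178.26°, shortest Δλ = -169.7° (west) — crosses 180°.
Leg 4: +178.26° → -175.24°, shortest Δλ = 6.5° (east) — crosses 180°.
Leg 5: -175.24° → -97.62°, shortest Δλ = 77.62° (east) — does not cross 180°.
Leg 6: -97.62° → +168.85°, shortest Δλ = -93.53° (west) — crosses 180°.
Total crossings: 4.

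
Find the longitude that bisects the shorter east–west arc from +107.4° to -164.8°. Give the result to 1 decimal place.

Signed shortest Δλ from +107.4° to -164.8° is +87.8°.
Midpoint longitude = +107.4° + (+87.8°)/2 = +107.4° + 43.9° = +151.3°.
(The naïve average (+107.4 + -164.8)/2 = -28.7° is on the wrong side of the globe.)

+151.3°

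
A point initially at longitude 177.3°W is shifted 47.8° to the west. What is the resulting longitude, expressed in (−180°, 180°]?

Start at -177.3°; shift −47.8° → -225.1°.
-225.1° lies outside (−180°, 180°]; add 360° → +134.9°.

134.9°E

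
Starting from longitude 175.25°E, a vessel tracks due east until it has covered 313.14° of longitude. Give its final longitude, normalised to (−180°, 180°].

128.39°E

Start at +175.25°; shift +313.14° → +488.39°.
+488.39° lies outside (−180°, 180°]; subtract 360° → +128.39°.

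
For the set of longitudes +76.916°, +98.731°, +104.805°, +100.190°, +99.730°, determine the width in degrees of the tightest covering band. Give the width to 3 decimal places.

Sort the longitudes: +76.916°, +98.731°, +99.730°, +100.190°, +104.805°.
Eastward gaps between consecutive values (wrapping around): 21.815°, 0.999°, 0.460°, 4.615°, 332.111°.
Largest gap = 332.111° ⇒ minimal covering band is its complement: 360° − 332.111° = 27.889°.
Band runs from +76.916° eastward to +104.805°.

27.889°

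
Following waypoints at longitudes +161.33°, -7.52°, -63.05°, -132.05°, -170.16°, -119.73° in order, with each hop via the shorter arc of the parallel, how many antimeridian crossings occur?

Leg 1: +161.33° → -7.52°, shortest Δλ = -168.85° (west) — does not cross 180°.
Leg 2: -7.52° → -63.05°, shortest Δλ = -55.53° (west) — does not cross 180°.
Leg 3: -63.05° → -132.05°, shortest Δλ = -69.0° (west) — does not cross 180°.
Leg 4: -132.05° → -170.16°, shortest Δλ = -38.11° (west) — does not cross 180°.
Leg 5: -170.16° → -119.73°, shortest Δλ = 50.43° (east) — does not cross 180°.
Total crossings: 0.

0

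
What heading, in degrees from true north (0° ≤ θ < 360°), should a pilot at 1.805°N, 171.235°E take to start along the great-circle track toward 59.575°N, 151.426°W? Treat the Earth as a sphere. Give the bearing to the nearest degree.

Δλ = -151.426 − 171.235 = -322.661°; wrapped into (−180°, 180°]: 37.339°.
θ = atan2( sin Δλ · cos φ₂ , cos φ₁ · sin φ₂ − sin φ₁ · cos φ₂ · cos Δλ )
  = atan2(0.30715, 0.84918) = 19.885° → normalised to [0°, 360°): 19.885°.

20°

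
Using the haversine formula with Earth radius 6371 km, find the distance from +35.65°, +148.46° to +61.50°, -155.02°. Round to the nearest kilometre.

Δλ = -155.02 − 148.46 = -303.48°; wrapped into (−180°, 180°]: 56.52°.
Δφ = 61.50 − 35.65 = 25.85°.
a = sin²(Δφ/2) + cos φ₁ · cos φ₂ · sin²(Δλ/2) = 0.136952.
c = 2·atan2(√a, √(1−a)) = 0.75817 rad → d = 6371·c ≈ 4830.30 km.

4830 km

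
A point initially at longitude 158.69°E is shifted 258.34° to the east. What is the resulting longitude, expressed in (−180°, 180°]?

Start at +158.69°; shift +258.34° → +417.03°.
+417.03° lies outside (−180°, 180°]; subtract 360° → +57.03°.

57.03°E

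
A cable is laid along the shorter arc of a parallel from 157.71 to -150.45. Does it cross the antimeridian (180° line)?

Naïve |-150.45 − 157.71| = 308.16° > 180°, so the shorter arc goes the other way round — across 180°.
Signed shortest Δλ = ((-150.45 − 157.71 + 180) mod 360) − 180 = 51.84°.
Going east by 51.84° from +157.71° passes through 180° before reaching -150.45°.

Yes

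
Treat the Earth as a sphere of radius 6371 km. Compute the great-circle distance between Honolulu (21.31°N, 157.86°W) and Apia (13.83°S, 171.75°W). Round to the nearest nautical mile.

2263 nmi

Δλ = -171.75 − -157.86 = -13.89°.
Δφ = -13.83 − 21.31 = -35.14°.
a = sin²(Δφ/2) + cos φ₁ · cos φ₂ · sin²(Δλ/2) = 0.104352.
c = 2·atan2(√a, √(1−a)) = 0.65787 rad → d = 6371·c ≈ 4191.30 km ≈ 2263.12 nmi.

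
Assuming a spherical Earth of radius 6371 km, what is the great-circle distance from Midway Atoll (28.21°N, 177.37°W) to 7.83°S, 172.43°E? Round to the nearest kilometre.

4155 km

Δλ = 172.43 − -177.37 = 349.80°; wrapped into (−180°, 180°]: -10.20°.
Δφ = -7.83 − 28.21 = -36.04°.
a = sin²(Δφ/2) + cos φ₁ · cos φ₂ · sin²(Δλ/2) = 0.102595.
c = 2·atan2(√a, √(1−a)) = 0.65210 rad → d = 6371·c ≈ 4154.55 km.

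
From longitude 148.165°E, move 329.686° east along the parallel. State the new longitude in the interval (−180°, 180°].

Start at +148.165°; shift +329.686° → +477.851°.
+477.851° lies outside (−180°, 180°]; subtract 360° → +117.851°.

117.851°E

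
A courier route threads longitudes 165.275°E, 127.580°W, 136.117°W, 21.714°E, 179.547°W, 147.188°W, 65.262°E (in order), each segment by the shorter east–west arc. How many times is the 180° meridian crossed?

Leg 1: +165.275° → -127.580°, shortest Δλ = 67.145° (east) — crosses 180°.
Leg 2: -127.580° → -136.117°, shortest Δλ = -8.537° (west) — does not cross 180°.
Leg 3: -136.117° → +21.714°, shortest Δλ = 157.831° (east) — does not cross 180°.
Leg 4: +21.714° → -179.547°, shortest Δλ = 158.739° (east) — crosses 180°.
Leg 5: -179.547° → -147.188°, shortest Δλ = 32.359° (east) — does not cross 180°.
Leg 6: -147.188° → +65.262°, shortest Δλ = -147.55° (west) — crosses 180°.
Total crossings: 3.

3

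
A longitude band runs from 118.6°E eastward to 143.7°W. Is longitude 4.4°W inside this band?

No

Band width going east from +118.6° to -143.7°: ((-143.7 − 118.6) mod 360) = 97.7°.
Offset of -4.4° east of the west edge: ((-4.4 − 118.6) mod 360) = 237.0°.
237.0° > 97.7° ⇒ outside.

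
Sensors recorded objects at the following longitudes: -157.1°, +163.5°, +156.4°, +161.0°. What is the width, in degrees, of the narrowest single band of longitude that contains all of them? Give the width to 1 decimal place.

Sort the longitudes: -157.1°, +156.4°, +161.0°, +163.5°.
Eastward gaps between consecutive values (wrapping around): 313.5°, 4.6°, 2.5°, 39.4°.
Largest gap = 313.5° ⇒ minimal covering band is its complement: 360° − 313.5° = 46.5°.
Band runs from +156.4° eastward to -157.1°, crossing the antimeridian.

46.5°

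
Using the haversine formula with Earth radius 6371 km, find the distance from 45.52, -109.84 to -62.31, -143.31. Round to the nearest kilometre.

12355 km

Δλ = -143.31 − -109.84 = -33.47°.
Δφ = -62.31 − 45.52 = -107.83°.
a = sin²(Δφ/2) + cos φ₁ · cos φ₂ · sin²(Δλ/2) = 0.680092.
c = 2·atan2(√a, √(1−a)) = 1.93926 rad → d = 6371·c ≈ 12355.04 km.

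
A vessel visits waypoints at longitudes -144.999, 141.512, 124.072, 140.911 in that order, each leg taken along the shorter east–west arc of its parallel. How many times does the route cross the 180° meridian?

1

Leg 1: -144.999° → +141.512°, shortest Δλ = -73.489° (west) — crosses 180°.
Leg 2: +141.512° → +124.072°, shortest Δλ = -17.44° (west) — does not cross 180°.
Leg 3: +124.072° → +140.911°, shortest Δλ = 16.839° (east) — does not cross 180°.
Total crossings: 1.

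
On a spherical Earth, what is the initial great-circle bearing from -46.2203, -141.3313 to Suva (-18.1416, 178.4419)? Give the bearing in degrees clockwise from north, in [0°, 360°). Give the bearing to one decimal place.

Δλ = 178.4419 − -141.3313 = 319.7732°; wrapped into (−180°, 180°]: -40.2268°.
θ = atan2( sin Δλ · cos φ₂ , cos φ₁ · sin φ₂ − sin φ₁ · cos φ₂ · cos Δλ )
  = atan2(-0.61371, 0.30841) = -63.319° → normalised to [0°, 360°): 296.681°.

296.7°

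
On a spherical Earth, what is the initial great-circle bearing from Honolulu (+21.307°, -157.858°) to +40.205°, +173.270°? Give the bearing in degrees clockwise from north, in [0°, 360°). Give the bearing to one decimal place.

314.2°

Δλ = 173.270 − -157.858 = 331.128°; wrapped into (−180°, 180°]: -28.872°.
θ = atan2( sin Δλ · cos φ₂ , cos φ₁ · sin φ₂ − sin φ₁ · cos φ₂ · cos Δλ )
  = atan2(-0.36878, 0.35838) = -45.819° → normalised to [0°, 360°): 314.181°.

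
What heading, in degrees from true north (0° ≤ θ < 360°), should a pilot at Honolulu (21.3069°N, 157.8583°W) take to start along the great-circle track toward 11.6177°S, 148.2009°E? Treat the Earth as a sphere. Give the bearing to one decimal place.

243.4°

Δλ = 148.2009 − -157.8583 = 306.0592°; wrapped into (−180°, 180°]: -53.9408°.
θ = atan2( sin Δλ · cos φ₂ , cos φ₁ · sin φ₂ − sin φ₁ · cos φ₂ · cos Δλ )
  = atan2(-0.79185, -0.39712) = -116.634° → normalised to [0°, 360°): 243.366°.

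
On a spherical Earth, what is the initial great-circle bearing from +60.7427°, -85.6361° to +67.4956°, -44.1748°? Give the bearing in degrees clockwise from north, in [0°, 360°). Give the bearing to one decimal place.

Δλ = -44.1748 − -85.6361 = 41.4613°.
θ = atan2( sin Δλ · cos φ₂ , cos φ₁ · sin φ₂ − sin φ₁ · cos φ₂ · cos Δλ )
  = atan2(0.25343, 0.20127) = 51.544° → normalised to [0°, 360°): 51.544°.

51.5°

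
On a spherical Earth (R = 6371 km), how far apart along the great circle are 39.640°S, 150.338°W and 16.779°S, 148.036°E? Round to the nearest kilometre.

Δλ = 148.036 − -150.338 = 298.374°; wrapped into (−180°, 180°]: -61.626°.
Δφ = -16.779 − -39.640 = 22.861°.
a = sin²(Δφ/2) + cos φ₁ · cos φ₂ · sin²(Δλ/2) = 0.232729.
c = 2·atan2(√a, √(1−a)) = 1.00683 rad → d = 6371·c ≈ 6414.51 km.

6415 km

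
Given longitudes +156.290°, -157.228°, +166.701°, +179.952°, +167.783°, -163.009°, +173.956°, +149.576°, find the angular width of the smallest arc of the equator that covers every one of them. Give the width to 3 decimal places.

Sort the longitudes: -163.009°, -157.228°, +149.576°, +156.290°, +166.701°, +167.783°, +173.956°, +179.952°.
Eastward gaps between consecutive values (wrapping around): 5.781°, 306.804°, 6.714°, 10.411°, 1.082°, 6.173°, 5.996°, 17.039°.
Largest gap = 306.804° ⇒ minimal covering band is its complement: 360° − 306.804° = 53.196°.
Band runs from +149.576° eastward to -157.228°, crossing the antimeridian.

53.196°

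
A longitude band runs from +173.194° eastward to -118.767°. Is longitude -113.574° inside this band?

Band width going east from +173.194° to -118.767°: ((-118.767 − 173.194) mod 360) = 68.039°.
Offset of -113.574° east of the west edge: ((-113.574 − 173.194) mod 360) = 73.232°.
73.232° > 68.039° ⇒ outside.

No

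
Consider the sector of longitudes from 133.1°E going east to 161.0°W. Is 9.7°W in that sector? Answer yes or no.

Band width going east from +133.1° to -161.0°: ((-161.0 − 133.1) mod 360) = 65.9°.
Offset of -9.7° east of the west edge: ((-9.7 − 133.1) mod 360) = 217.2°.
217.2° > 65.9° ⇒ outside.

No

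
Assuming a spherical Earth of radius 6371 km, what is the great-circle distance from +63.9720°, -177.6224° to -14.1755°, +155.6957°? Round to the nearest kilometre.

8983 km

Δλ = 155.6957 − -177.6224 = 333.3181°; wrapped into (−180°, 180°]: -26.6819°.
Δφ = -14.1755 − 63.9720 = -78.1475°.
a = sin²(Δφ/2) + cos φ₁ · cos φ₂ · sin²(Δλ/2) = 0.419956.
c = 2·atan2(√a, √(1−a)) = 1.41002 rad → d = 6371·c ≈ 8983.21 km.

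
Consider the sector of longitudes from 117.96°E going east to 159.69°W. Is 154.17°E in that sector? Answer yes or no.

Yes

Band width going east from +117.96° to -159.69°: ((-159.69 − 117.96) mod 360) = 82.35°.
Offset of +154.17° east of the west edge: ((154.17 − 117.96) mod 360) = 36.21°.
36.21° ≤ 82.35° ⇒ inside.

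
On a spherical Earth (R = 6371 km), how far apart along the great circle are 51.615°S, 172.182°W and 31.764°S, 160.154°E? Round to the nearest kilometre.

3150 km

Δλ = 160.154 − -172.182 = 332.336°; wrapped into (−180°, 180°]: -27.664°.
Δφ = -31.764 − -51.615 = 19.851°.
a = sin²(Δφ/2) + cos φ₁ · cos φ₂ · sin²(Δλ/2) = 0.059886.
c = 2·atan2(√a, √(1−a)) = 0.49445 rad → d = 6371·c ≈ 3150.17 km.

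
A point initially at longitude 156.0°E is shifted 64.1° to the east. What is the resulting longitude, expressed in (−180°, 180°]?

Start at +156.0°; shift +64.1° → +220.1°.
+220.1° lies outside (−180°, 180°]; subtract 360° → -139.9°.

139.9°W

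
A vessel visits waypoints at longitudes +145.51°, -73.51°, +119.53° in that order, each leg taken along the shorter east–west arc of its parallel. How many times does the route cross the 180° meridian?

Leg 1: +145.51° → -73.51°, shortest Δλ = 140.98° (east) — crosses 180°.
Leg 2: -73.51° → +119.53°, shortest Δλ = -166.96° (west) — crosses 180°.
Total crossings: 2.

2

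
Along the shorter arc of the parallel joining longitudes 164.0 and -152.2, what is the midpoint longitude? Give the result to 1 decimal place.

Signed shortest Δλ from +164.0° to -152.2° is +43.8°.
Midpoint longitude = +164.0° + (+43.8°)/2 = +164.0° + 21.9° = +185.9°.
Normalise into (−180°, 180°]: -174.1°.
(The naïve average (+164.0 + -152.2)/2 = 5.9° is on the wrong side of the globe.)

-174.1°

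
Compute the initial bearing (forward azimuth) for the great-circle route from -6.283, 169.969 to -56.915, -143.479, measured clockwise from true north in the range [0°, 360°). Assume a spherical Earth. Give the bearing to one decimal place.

Δλ = -143.479 − 169.969 = -313.448°; wrapped into (−180°, 180°]: 46.552°.
θ = atan2( sin Δλ · cos φ₂ , cos φ₁ · sin φ₂ − sin φ₁ · cos φ₂ · cos Δλ )
  = atan2(0.39631, -0.79175) = 153.410° → normalised to [0°, 360°): 153.410°.

153.4°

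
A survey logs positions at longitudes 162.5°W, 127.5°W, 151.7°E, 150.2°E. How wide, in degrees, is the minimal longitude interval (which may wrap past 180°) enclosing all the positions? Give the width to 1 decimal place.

82.3°

Sort the longitudes: -162.5°, -127.5°, +150.2°, +151.7°.
Eastward gaps between consecutive values (wrapping around): 35.0°, 277.7°, 1.5°, 45.8°.
Largest gap = 277.7° ⇒ minimal covering band is its complement: 360° − 277.7° = 82.3°.
Band runs from +150.2° eastward to -127.5°, crossing the antimeridian.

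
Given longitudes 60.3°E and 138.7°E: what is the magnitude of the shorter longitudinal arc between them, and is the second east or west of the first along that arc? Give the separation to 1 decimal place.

78.4° east

Raw difference: 138.7 − 60.3 = 78.4°.
Normalise into (−180°, 180°]: 78.4° stays 78.4°.
Positive ⇒ the second point lies to the east; separation 78.4°.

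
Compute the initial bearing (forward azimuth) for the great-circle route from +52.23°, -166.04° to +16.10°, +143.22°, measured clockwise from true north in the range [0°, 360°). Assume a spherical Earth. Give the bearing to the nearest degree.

Δλ = 143.22 − -166.04 = 309.26°; wrapped into (−180°, 180°]: -50.74°.
θ = atan2( sin Δλ · cos φ₂ , cos φ₁ · sin φ₂ − sin φ₁ · cos φ₂ · cos Δλ )
  = atan2(-0.74391, -0.31077) = -112.673° → normalised to [0°, 360°): 247.327°.

247°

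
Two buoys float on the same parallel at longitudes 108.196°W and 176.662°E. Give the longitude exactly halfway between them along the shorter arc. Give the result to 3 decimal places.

Signed shortest Δλ from -108.196° to +176.662° is -75.142°.
Midpoint longitude = -108.196° + (-75.142°)/2 = -108.196° − 37.571° = -145.767°.
(The naïve average (-108.196 + +176.662)/2 = 34.233° is on the wrong side of the globe.)

145.767°W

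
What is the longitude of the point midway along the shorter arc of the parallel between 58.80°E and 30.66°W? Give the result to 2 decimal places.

Signed shortest Δλ from +58.80° to -30.66° is -89.46°.
Midpoint longitude = +58.80° + (-89.46°)/2 = +58.80° − 44.73° = +14.07°.

14.07°E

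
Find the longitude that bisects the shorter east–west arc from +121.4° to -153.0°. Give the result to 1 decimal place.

+164.2°

Signed shortest Δλ from +121.4° to -153.0° is +85.6°.
Midpoint longitude = +121.4° + (+85.6°)/2 = +121.4° + 42.8° = +164.2°.
(The naïve average (+121.4 + -153.0)/2 = -15.8° is on the wrong side of the globe.)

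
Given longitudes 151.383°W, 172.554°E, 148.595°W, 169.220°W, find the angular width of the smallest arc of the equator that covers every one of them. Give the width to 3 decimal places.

38.851°

Sort the longitudes: -169.220°, -151.383°, -148.595°, +172.554°.
Eastward gaps between consecutive values (wrapping around): 17.837°, 2.788°, 321.149°, 18.226°.
Largest gap = 321.149° ⇒ minimal covering band is its complement: 360° − 321.149° = 38.851°.
Band runs from +172.554° eastward to -148.595°, crossing the antimeridian.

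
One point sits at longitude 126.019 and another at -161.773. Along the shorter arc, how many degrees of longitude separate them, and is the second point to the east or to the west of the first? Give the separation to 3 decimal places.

Raw difference: -161.773 − 126.019 = -287.792°.
Normalise into (−180°, 180°]: -287.792° + 360° = 72.208°.
Positive ⇒ the second point lies to the east; separation 72.208°.

72.208° east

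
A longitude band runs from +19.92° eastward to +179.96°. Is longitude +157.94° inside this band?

Yes

Band width going east from +19.92° to +179.96°: ((179.96 − 19.92) mod 360) = 160.04°.
Offset of +157.94° east of the west edge: ((157.94 − 19.92) mod 360) = 138.02°.
138.02° ≤ 160.04° ⇒ inside.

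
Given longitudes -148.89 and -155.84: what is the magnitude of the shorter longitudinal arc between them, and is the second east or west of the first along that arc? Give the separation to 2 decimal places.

6.95° west

Raw difference: -155.84 − -148.89 = -6.95°.
Normalise into (−180°, 180°]: -6.95° stays -6.95°.
Negative ⇒ the second point lies to the west; separation 6.95°.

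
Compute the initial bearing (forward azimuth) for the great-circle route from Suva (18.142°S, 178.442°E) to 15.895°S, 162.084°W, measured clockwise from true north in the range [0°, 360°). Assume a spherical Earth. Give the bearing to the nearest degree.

Δλ = -162.084 − 178.442 = -340.526°; wrapped into (−180°, 180°]: 19.474°.
θ = atan2( sin Δλ · cos φ₂ , cos φ₁ · sin φ₂ − sin φ₁ · cos φ₂ · cos Δλ )
  = atan2(0.32063, 0.02208) = 86.061° → normalised to [0°, 360°): 86.061°.

86°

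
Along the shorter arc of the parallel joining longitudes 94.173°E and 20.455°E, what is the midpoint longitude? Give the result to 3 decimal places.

57.314°E

Signed shortest Δλ from +94.173° to +20.455° is -73.718°.
Midpoint longitude = +94.173° + (-73.718°)/2 = +94.173° − 36.859° = +57.314°.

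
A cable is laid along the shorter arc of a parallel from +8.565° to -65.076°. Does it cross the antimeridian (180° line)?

No

Signed shortest Δλ = ((-65.076 − 8.565 + 180) mod 360) − 180 = -73.641°.
Going west by 73.641° from +8.565° reaches -65.076° without touching 180°.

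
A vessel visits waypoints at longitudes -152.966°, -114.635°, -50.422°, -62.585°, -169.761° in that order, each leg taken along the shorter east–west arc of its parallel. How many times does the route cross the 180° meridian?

0

Leg 1: -152.966° → -114.635°, shortest Δλ = 38.331° (east) — does not cross 180°.
Leg 2: -114.635° → -50.422°, shortest Δλ = 64.213° (east) — does not cross 180°.
Leg 3: -50.422° → -62.585°, shortest Δλ = -12.163° (west) — does not cross 180°.
Leg 4: -62.585° → -169.761°, shortest Δλ = -107.176° (west) — does not cross 180°.
Total crossings: 0.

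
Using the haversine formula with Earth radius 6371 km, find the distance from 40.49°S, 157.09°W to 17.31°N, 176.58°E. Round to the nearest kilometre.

6980 km

Δλ = 176.58 − -157.09 = 333.67°; wrapped into (−180°, 180°]: -26.33°.
Δφ = 17.31 − -40.49 = 57.80°.
a = sin²(Δφ/2) + cos φ₁ · cos φ₂ · sin²(Δλ/2) = 0.271225.
c = 2·atan2(√a, √(1−a)) = 1.09556 rad → d = 6371·c ≈ 6979.81 km.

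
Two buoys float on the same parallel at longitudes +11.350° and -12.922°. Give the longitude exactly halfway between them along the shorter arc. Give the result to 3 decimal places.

-0.786°

Signed shortest Δλ from +11.350° to -12.922° is -24.272°.
Midpoint longitude = +11.350° + (-24.272°)/2 = +11.350° − 12.136° = -0.786°.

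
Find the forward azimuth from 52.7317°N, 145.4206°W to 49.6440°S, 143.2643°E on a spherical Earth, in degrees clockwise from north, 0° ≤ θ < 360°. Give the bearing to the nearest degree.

224°

Δλ = 143.2643 − -145.4206 = 288.6849°; wrapped into (−180°, 180°]: -71.3151°.
θ = atan2( sin Δλ · cos φ₂ , cos φ₁ · sin φ₂ − sin φ₁ · cos φ₂ · cos Δλ )
  = atan2(-0.61341, -0.62654) = -135.607° → normalised to [0°, 360°): 224.393°.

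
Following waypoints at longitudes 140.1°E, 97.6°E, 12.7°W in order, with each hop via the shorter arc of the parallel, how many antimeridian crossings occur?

Leg 1: +140.1° → +97.6°, shortest Δλ = -42.5° (west) — does not cross 180°.
Leg 2: +97.6° → -12.7°, shortest Δλ = -110.3° (west) — does not cross 180°.
Total crossings: 0.

0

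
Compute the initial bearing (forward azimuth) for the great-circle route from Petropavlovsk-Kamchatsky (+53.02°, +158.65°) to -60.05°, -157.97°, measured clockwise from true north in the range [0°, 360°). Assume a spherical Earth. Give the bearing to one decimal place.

157.1°

Δλ = -157.97 − 158.65 = -316.62°; wrapped into (−180°, 180°]: 43.38°.
θ = atan2( sin Δλ · cos φ₂ , cos φ₁ · sin φ₂ − sin φ₁ · cos φ₂ · cos Δλ )
  = atan2(0.34290, -0.81108) = 157.083° → normalised to [0°, 360°): 157.083°.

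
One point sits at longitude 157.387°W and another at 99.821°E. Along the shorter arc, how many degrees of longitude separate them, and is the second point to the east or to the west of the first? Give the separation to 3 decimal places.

102.792° west

Raw difference: 99.821 − -157.387 = 257.208°.
Normalise into (−180°, 180°]: 257.208° − 360° = -102.792°.
Negative ⇒ the second point lies to the west; separation 102.792°.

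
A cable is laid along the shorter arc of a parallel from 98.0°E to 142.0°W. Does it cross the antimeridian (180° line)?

Naïve |-142.0 − 98.0| = 240.0° > 180°, so the shorter arc goes the other way round — across 180°.
Signed shortest Δλ = ((-142.0 − 98.0 + 180) mod 360) − 180 = 120.0°.
Going east by 120.0° from +98.0° passes through 180° before reaching -142.0°.

Yes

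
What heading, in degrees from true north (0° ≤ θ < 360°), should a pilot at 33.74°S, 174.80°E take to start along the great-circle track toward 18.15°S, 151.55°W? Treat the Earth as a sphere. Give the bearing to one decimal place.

Δλ = -151.55 − 174.80 = -326.35°; wrapped into (−180°, 180°]: 33.65°.
θ = atan2( sin Δλ · cos φ₂ , cos φ₁ · sin φ₂ − sin φ₁ · cos φ₂ · cos Δλ )
  = atan2(0.52655, 0.18031) = 71.096° → normalised to [0°, 360°): 71.096°.

71.1°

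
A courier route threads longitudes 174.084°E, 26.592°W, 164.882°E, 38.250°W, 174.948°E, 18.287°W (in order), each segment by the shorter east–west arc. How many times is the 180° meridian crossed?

5

Leg 1: +174.084° → -26.592°, shortest Δλ = 159.324° (east) — crosses 180°.
Leg 2: -26.592° → +164.882°, shortest Δλ = -168.526° (west) — crosses 180°.
Leg 3: +164.882° → -38.250°, shortest Δλ = 156.868° (east) — crosses 180°.
Leg 4: -38.250° → +174.948°, shortest Δλ = -146.802° (west) — crosses 180°.
Leg 5: +174.948° → -18.287°, shortest Δλ = 166.765° (east) — crosses 180°.
Total crossings: 5.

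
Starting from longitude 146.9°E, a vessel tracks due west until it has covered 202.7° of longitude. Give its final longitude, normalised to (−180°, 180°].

55.8°W

Start at +146.9°; shift −202.7° → -55.8°.
-55.8° already lies in (−180°, 180°].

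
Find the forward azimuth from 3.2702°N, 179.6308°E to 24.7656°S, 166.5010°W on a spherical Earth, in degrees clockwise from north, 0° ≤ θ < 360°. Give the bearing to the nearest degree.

Δλ = -166.5010 − 179.6308 = -346.1318°; wrapped into (−180°, 180°]: 13.8682°.
θ = atan2( sin Δλ · cos φ₂ , cos φ₁ · sin φ₂ − sin φ₁ · cos φ₂ · cos Δλ )
  = atan2(0.21764, -0.46851) = 155.083° → normalised to [0°, 360°): 155.083°.

155°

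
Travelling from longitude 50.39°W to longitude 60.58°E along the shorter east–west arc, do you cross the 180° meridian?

No

Signed shortest Δλ = ((60.58 − -50.39 + 180) mod 360) − 180 = 110.97°.
Going east by 110.97° from -50.39° reaches +60.58° without touching 180°.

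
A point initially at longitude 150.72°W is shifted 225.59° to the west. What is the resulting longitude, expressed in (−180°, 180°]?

16.31°W

Start at -150.72°; shift −225.59° → -376.31°.
-376.31° lies outside (−180°, 180°]; add 360° → -16.31°.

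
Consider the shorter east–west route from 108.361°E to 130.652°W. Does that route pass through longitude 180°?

Yes

Naïve |-130.652 − 108.361| = 239.013° > 180°, so the shorter arc goes the other way round — across 180°.
Signed shortest Δλ = ((-130.652 − 108.361 + 180) mod 360) − 180 = 120.987°.
Going east by 120.987° from +108.361° passes through 180° before reaching -130.652°.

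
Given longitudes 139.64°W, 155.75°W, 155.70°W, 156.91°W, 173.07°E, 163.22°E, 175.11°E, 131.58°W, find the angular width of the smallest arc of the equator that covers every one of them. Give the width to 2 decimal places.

Sort the longitudes: -156.91°, -155.75°, -155.70°, -139.64°, -131.58°, +163.22°, +173.07°, +175.11°.
Eastward gaps between consecutive values (wrapping around): 1.16°, 0.05°, 16.06°, 8.06°, 294.80°, 9.85°, 2.04°, 27.98°.
Largest gap = 294.80° ⇒ minimal covering band is its complement: 360° − 294.80° = 65.20°.
Band runs from +163.22° eastward to -131.58°, crossing the antimeridian.

65.20°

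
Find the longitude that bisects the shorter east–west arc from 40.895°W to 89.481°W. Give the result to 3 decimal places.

Signed shortest Δλ from -40.895° to -89.481° is -48.586°.
Midpoint longitude = -40.895° + (-48.586°)/2 = -40.895° − 24.293° = -65.188°.

65.188°W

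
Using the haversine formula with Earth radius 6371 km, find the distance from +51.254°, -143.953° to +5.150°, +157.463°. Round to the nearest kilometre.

7421 km

Δλ = 157.463 − -143.953 = 301.416°; wrapped into (−180°, 180°]: -58.584°.
Δφ = 5.150 − 51.254 = -46.104°.
a = sin²(Δφ/2) + cos φ₁ · cos φ₂ · sin²(Δλ/2) = 0.302537.
c = 2·atan2(√a, √(1−a)) = 1.16481 rad → d = 6371·c ≈ 7421.00 km.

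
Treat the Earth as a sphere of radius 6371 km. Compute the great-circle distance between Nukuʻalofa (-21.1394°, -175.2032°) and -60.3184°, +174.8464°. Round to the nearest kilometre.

4426 km

Δλ = 174.8464 − -175.2032 = 350.0496°; wrapped into (−180°, 180°]: -9.9504°.
Δφ = -60.3184 − -21.1394 = -39.1790°.
a = sin²(Δφ/2) + cos φ₁ · cos φ₂ · sin²(Δλ/2) = 0.115886.
c = 2·atan2(√a, √(1−a)) = 0.69473 rad → d = 6371·c ≈ 4426.10 km.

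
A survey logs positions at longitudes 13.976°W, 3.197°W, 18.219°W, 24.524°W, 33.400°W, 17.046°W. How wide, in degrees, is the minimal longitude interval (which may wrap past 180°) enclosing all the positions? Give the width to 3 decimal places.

Sort the longitudes: -33.400°, -24.524°, -18.219°, -17.046°, -13.976°, -3.197°.
Eastward gaps between consecutive values (wrapping around): 8.876°, 6.305°, 1.173°, 3.070°, 10.779°, 329.797°.
Largest gap = 329.797° ⇒ minimal covering band is its complement: 360° − 329.797° = 30.203°.
Band runs from -33.400° eastward to -3.197°.

30.203°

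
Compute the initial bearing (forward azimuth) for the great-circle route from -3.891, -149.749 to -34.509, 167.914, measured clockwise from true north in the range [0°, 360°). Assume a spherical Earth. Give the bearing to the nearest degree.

227°

Δλ = 167.914 − -149.749 = 317.663°; wrapped into (−180°, 180°]: -42.337°.
θ = atan2( sin Δλ · cos φ₂ , cos φ₁ · sin φ₂ − sin φ₁ · cos φ₂ · cos Δλ )
  = atan2(-0.55498, -0.52390) = -133.350° → normalised to [0°, 360°): 226.650°.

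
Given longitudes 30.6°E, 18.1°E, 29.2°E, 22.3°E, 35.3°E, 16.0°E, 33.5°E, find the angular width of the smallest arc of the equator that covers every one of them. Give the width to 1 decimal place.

19.3°

Sort the longitudes: +16.0°, +18.1°, +22.3°, +29.2°, +30.6°, +33.5°, +35.3°.
Eastward gaps between consecutive values (wrapping around): 2.1°, 4.2°, 6.9°, 1.4°, 2.9°, 1.8°, 340.7°.
Largest gap = 340.7° ⇒ minimal covering band is its complement: 360° − 340.7° = 19.3°.
Band runs from +16.0° eastward to +35.3°.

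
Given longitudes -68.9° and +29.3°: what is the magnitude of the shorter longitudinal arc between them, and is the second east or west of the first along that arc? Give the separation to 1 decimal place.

Raw difference: 29.3 − -68.9 = 98.2°.
Normalise into (−180°, 180°]: 98.2° stays 98.2°.
Positive ⇒ the second point lies to the east; separation 98.2°.

98.2° east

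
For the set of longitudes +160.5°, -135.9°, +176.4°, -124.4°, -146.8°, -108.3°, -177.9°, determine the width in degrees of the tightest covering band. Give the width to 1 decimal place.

91.2°

Sort the longitudes: -177.9°, -146.8°, -135.9°, -124.4°, -108.3°, +160.5°, +176.4°.
Eastward gaps between consecutive values (wrapping around): 31.1°, 10.9°, 11.5°, 16.1°, 268.8°, 15.9°, 5.7°.
Largest gap = 268.8° ⇒ minimal covering band is its complement: 360° − 268.8° = 91.2°.
Band runs from +160.5° eastward to -108.3°, crossing the antimeridian.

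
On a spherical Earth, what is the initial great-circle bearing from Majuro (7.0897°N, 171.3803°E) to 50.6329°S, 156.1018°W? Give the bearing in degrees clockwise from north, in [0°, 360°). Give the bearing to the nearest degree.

Δλ = -156.1018 − 171.3803 = -327.4821°; wrapped into (−180°, 180°]: 32.5179°.
θ = atan2( sin Δλ · cos φ₂ , cos φ₁ · sin φ₂ − sin φ₁ · cos φ₂ · cos Δλ )
  = atan2(0.34097, -0.83320) = 157.744° → normalised to [0°, 360°): 157.744°.

158°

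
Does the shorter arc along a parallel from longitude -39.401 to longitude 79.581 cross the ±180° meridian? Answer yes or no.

Signed shortest Δλ = ((79.581 − -39.401 + 180) mod 360) − 180 = 118.982°.
Going east by 118.982° from -39.401° reaches +79.581° without touching 180°.

No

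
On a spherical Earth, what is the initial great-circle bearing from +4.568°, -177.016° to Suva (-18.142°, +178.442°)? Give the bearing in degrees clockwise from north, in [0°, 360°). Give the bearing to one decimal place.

Δλ = 178.442 − -177.016 = 355.458°; wrapped into (−180°, 180°]: -4.542°.
θ = atan2( sin Δλ · cos φ₂ , cos φ₁ · sin φ₂ − sin φ₁ · cos φ₂ · cos Δλ )
  = atan2(-0.07525, -0.38583) = -168.963° → normalised to [0°, 360°): 191.037°.

191.0°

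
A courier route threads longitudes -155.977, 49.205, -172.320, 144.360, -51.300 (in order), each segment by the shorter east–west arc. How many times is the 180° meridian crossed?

4

Leg 1: -155.977° → +49.205°, shortest Δλ = -154.818° (west) — crosses 180°.
Leg 2: +49.205° → -172.320°, shortest Δλ = 138.475° (east) — crosses 180°.
Leg 3: -172.320° → +144.360°, shortest Δλ = -43.32° (west) — crosses 180°.
Leg 4: +144.360° → -51.300°, shortest Δλ = 164.34° (east) — crosses 180°.
Total crossings: 4.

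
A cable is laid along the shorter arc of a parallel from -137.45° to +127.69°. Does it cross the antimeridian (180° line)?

Yes

Naïve |127.69 − -137.45| = 265.14° > 180°, so the shorter arc goes the other way round — across 180°.
Signed shortest Δλ = ((127.69 − -137.45 + 180) mod 360) − 180 = -94.86°.
Going west by 94.86° from -137.45° passes through 180° before reaching +127.69°.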